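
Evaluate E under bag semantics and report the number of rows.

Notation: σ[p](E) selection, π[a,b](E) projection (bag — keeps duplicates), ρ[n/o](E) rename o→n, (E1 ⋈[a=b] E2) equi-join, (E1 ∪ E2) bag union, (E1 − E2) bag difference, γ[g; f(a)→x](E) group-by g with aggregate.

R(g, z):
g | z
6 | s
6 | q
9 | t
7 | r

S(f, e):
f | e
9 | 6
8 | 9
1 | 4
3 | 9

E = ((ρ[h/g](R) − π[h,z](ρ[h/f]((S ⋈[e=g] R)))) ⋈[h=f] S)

Subexpression sizes:
  R → 4
  ρ[h/g](R) → 4
  S → 4
  R → 4
  (S ⋈[e=g] R) → 4
  ρ[h/f]((S ⋈[e=g] R)) → 4
  π[h,z](ρ[h/f]((S ⋈[e=g] R))) → 4
  (ρ[h/g](R) − π[h,z](ρ[h/f]((S ⋈[e=g] R)))) → 4
  S → 4
  ((ρ[h/g](R) − π[h,z](ρ[h/f]((S ⋈[e=g] R)))) ⋈[h=f] S) → 1

|E| = 1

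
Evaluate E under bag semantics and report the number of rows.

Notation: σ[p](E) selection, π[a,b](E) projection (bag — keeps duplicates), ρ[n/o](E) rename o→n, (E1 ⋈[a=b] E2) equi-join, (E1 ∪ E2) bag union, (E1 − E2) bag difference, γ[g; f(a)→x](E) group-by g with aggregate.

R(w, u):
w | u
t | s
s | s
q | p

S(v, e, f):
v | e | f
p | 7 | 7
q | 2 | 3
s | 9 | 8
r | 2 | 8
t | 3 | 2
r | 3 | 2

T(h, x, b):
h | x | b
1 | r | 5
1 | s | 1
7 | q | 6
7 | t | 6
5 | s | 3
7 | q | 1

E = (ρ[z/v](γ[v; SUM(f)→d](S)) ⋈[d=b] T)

Subexpression sizes:
  S → 6
  γ[v; SUM(f)→d](S) → 5
  ρ[z/v](γ[v; SUM(f)→d](S)) → 5
  T → 6
  (ρ[z/v](γ[v; SUM(f)→d](S)) ⋈[d=b] T) → 1

|E| = 1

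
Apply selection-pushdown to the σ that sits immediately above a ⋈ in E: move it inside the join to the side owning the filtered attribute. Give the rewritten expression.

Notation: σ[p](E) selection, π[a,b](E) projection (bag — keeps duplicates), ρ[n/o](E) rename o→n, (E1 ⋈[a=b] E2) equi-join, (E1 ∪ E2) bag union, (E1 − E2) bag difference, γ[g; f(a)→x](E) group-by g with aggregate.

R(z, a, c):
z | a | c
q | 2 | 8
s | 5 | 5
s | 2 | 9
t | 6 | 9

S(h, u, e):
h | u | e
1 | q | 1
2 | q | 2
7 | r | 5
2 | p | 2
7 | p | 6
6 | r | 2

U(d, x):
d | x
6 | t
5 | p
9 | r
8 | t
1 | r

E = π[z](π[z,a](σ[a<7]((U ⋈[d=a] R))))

σ filters on a, owned by the right side.
E' = π[z](π[z,a]((U ⋈[d=a] σ[a<7](R))))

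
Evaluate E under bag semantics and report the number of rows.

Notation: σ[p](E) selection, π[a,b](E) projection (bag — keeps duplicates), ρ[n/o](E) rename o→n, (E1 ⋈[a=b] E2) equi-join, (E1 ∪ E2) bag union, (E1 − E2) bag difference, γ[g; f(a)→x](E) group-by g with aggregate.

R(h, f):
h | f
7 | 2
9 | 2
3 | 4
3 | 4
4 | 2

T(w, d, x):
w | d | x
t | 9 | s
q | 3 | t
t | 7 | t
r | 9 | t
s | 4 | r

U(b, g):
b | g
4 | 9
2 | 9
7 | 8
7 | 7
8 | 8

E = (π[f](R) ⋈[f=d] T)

Row counts bottom-up:
  R → 5
  π[f](R) → 5
  T → 5
  (π[f](R) ⋈[f=d] T) → 2

|E| = 2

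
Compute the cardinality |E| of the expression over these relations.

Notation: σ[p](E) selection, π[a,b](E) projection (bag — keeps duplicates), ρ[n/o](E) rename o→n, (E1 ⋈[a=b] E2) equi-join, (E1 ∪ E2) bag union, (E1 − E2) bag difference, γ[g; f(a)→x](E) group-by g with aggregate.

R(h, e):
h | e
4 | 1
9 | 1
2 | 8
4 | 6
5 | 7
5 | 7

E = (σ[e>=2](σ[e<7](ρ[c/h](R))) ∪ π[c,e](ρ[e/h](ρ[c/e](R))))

Stepwise |·|:
  R → 6
  ρ[c/h](R) → 6
  σ[e<7](ρ[c/h](R)) → 3
  σ[e>=2](σ[e<7](ρ[c/h](R))) → 1
  R → 6
  ρ[c/e](R) → 6
  ρ[e/h](ρ[c/e](R)) → 6
  π[c,e](ρ[e/h](ρ[c/e](R))) → 6
  (σ[e>=2](σ[e<7](ρ[c/h](R))) ∪ π[c,e](ρ[e/h](ρ[c/e](R)))) → 7

|E| = 7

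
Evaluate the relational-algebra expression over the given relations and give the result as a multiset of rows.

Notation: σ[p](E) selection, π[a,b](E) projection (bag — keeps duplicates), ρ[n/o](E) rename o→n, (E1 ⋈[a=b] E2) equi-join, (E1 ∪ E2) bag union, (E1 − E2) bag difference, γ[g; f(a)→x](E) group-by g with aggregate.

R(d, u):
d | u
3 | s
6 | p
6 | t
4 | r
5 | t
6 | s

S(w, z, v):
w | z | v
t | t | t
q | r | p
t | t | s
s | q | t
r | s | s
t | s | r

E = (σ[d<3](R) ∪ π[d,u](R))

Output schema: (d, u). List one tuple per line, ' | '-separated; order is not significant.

Row counts bottom-up:
  R → 6
  σ[d<3](R) → 0
  R → 6
  π[d,u](R) → 6
  (σ[d<3](R) ∪ π[d,u](R)) → 6

== RESULT ==
d | u
3 | s
4 | r
5 | t
6 | p
6 | s
6 | t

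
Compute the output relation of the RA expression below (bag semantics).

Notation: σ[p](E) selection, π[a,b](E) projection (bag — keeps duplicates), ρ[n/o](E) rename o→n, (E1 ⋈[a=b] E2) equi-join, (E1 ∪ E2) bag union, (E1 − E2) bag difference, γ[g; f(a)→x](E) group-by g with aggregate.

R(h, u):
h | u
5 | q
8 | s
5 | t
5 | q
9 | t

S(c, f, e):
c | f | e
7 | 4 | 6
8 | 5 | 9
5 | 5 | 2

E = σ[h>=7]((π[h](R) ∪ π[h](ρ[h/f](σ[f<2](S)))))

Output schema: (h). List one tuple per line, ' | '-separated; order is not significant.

Row counts bottom-up:
  R → 5
  π[h](R) → 5
  S → 3
  σ[f<2](S) → 0
  ρ[h/f](σ[f<2](S)) → 0
  π[h](ρ[h/f](σ[f<2](S))) → 0
  (π[h](R) ∪ π[h](ρ[h/f](σ[f<2](S)))) → 5
  σ[h>=7]((π[h](R) ∪ π[h](ρ[h/f](σ[f<2](S))))) → 2

== RESULT ==
h
8
9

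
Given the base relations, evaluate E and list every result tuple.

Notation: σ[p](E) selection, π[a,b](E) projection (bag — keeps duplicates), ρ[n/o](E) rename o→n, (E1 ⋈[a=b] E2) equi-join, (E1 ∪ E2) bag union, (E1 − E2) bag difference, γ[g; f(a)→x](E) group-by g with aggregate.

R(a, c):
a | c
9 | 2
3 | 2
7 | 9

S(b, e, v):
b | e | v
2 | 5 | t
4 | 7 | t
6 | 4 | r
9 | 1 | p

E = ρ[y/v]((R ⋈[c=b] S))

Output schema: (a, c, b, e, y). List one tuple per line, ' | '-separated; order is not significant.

Stepwise |·|:
  R → 3
  S → 4
  (R ⋈[c=b] S) → 3
  ρ[y/v]((R ⋈[c=b] S)) → 3

== RESULT ==
a | c | b | e | y
3 | 2 | 2 | 5 | t
7 | 9 | 9 | 1 | p
9 | 2 | 2 | 5 | t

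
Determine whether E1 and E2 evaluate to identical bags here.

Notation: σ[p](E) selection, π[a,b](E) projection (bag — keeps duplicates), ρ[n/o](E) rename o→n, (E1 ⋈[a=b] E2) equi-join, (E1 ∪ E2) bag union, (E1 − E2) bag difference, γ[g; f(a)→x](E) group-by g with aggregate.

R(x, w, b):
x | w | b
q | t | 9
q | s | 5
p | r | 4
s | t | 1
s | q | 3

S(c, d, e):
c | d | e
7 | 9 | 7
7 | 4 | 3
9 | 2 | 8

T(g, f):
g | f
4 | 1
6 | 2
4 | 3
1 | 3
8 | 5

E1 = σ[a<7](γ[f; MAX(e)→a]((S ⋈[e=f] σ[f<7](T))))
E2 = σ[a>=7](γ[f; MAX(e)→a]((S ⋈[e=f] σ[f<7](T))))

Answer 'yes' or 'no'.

E1 per-node cardinality:
  S → 3
  T → 5
  σ[f<7](T) → 5
  (S ⋈[e=f] σ[f<7](T)) → 2
  γ[f; MAX(e)→a]((S ⋈[e=f] σ[f<7](T))) → 1
  σ[a<7](γ[f; MAX(e)→a]((S ⋈[e=f] σ[f<7](T)))) → 1
E2 per-node cardinality:
  S → 3
  T → 5
  σ[f<7](T) → 5
  (S ⋈[e=f] σ[f<7](T)) → 2
  γ[f; MAX(e)→a]((S ⋈[e=f] σ[f<7](T))) → 1
  σ[a>=7](γ[f; MAX(e)→a]((S ⋈[e=f] σ[f<7](T)))) → 0

E1 result:
f | a
3 | 3
E2 result:
f | a
(0 rows)
Witness: (3, 3) appears 1× in E1 but 0× in E2.

no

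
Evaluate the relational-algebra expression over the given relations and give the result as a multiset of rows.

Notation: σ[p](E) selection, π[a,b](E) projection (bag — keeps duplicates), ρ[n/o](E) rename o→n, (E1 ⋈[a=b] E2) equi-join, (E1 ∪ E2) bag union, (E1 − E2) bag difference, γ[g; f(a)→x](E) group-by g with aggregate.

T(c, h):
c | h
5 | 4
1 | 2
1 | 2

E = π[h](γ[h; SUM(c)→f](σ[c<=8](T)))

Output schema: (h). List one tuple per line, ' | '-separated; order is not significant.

Per-node cardinality:
  T → 3
  σ[c<=8](T) → 3
  γ[h; SUM(c)→f](σ[c<=8](T)) → 2
  π[h](γ[h; SUM(c)→f](σ[c<=8](T))) → 2

== RESULT ==
h
2
4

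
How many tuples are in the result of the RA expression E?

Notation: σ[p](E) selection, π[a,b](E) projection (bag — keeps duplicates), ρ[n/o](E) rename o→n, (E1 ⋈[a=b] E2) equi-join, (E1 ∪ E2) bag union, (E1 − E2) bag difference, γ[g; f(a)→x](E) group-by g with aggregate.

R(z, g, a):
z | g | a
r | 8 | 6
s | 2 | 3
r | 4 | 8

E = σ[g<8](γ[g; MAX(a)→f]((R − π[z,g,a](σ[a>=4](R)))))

Subexpression sizes:
  R → 3
  R → 3
  σ[a>=4](R) → 2
  π[z,g,a](σ[a>=4](R)) → 2
  (R − π[z,g,a](σ[a>=4](R))) → 1
  γ[g; MAX(a)→f]((R − π[z,g,a](σ[a>=4](R)))) → 1
  σ[g<8](γ[g; MAX(a)→f]((R − π[z,g,a](σ[a>=4](R))))) → 1

|E| = 1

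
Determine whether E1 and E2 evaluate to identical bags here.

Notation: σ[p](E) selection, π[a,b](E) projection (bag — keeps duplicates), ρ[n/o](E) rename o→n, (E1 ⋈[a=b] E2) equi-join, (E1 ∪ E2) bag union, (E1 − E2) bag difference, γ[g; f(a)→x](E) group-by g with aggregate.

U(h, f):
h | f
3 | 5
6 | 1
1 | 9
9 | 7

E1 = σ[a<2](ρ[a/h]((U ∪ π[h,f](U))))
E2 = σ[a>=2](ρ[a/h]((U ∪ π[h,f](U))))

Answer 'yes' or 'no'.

E1 stepwise |·|:
  U → 4
  U → 4
  π[h,f](U) → 4
  (U ∪ π[h,f](U)) → 8
  ρ[a/h]((U ∪ π[h,f](U))) → 8
  σ[a<2](ρ[a/h]((U ∪ π[h,f](U)))) → 2
E2 stepwise |·|:
  U → 4
  U → 4
  π[h,f](U) → 4
  (U ∪ π[h,f](U)) → 8
  ρ[a/h]((U ∪ π[h,f](U))) → 8
  σ[a>=2](ρ[a/h]((U ∪ π[h,f](U)))) → 6

E1 result:
a | f
1 | 9
1 | 9
E2 result:
a | f
3 | 5
3 | 5
6 | 1
6 | 1
9 | 7
9 | 7
Witness: (6, 1) appears 0× in E1 but 2× in E2.

no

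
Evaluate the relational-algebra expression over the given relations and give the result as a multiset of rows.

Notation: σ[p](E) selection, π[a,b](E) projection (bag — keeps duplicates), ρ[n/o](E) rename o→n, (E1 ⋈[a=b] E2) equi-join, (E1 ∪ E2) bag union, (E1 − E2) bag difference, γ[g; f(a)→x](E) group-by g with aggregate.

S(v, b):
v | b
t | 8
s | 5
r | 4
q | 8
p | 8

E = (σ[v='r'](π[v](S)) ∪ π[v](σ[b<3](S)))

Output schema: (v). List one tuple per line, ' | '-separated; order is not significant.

Subexpression sizes:
  S → 5
  π[v](S) → 5
  σ[v='r'](π[v](S)) → 1
  S → 5
  σ[b<3](S) → 0
  π[v](σ[b<3](S)) → 0
  (σ[v='r'](π[v](S)) ∪ π[v](σ[b<3](S))) → 1

== RESULT ==
v
r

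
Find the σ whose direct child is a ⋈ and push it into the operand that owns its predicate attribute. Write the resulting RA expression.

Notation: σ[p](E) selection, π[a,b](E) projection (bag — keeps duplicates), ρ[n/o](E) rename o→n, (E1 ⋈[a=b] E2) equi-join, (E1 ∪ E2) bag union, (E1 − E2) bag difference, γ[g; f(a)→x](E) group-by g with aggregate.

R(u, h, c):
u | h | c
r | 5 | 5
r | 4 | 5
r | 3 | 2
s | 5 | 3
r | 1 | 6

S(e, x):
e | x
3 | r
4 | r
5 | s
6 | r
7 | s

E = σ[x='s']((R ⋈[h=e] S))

σ filters on x, owned by the right side.
E' = (R ⋈[h=e] σ[x='s'](S))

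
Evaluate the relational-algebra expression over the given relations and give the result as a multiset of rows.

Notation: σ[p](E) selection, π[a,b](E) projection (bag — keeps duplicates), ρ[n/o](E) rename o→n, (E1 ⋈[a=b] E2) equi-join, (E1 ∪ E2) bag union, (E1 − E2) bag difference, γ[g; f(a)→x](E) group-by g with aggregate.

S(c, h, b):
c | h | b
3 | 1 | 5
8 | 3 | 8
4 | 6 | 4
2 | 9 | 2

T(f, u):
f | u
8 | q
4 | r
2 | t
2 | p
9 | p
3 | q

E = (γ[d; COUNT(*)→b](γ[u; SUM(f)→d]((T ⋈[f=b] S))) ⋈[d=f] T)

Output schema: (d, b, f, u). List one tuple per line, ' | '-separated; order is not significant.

Row counts bottom-up:
  T → 6
  S → 4
  (T ⋈[f=b] S) → 4
  γ[u; SUM(f)→d]((T ⋈[f=b] S)) → 4
  γ[d; COUNT(*)→b](γ[u; SUM(f)→d]((T ⋈[f=b] S))) → 3
  T → 6
  (γ[d; COUNT(*)→b](γ[u; SUM(f)→d]((T ⋈[f=b] S))) ⋈[d=f] T) → 4

== RESULT ==
d | b | f | u
2 | 2 | 2 | p
2 | 2 | 2 | t
4 | 1 | 4 | r
8 | 1 | 8 | q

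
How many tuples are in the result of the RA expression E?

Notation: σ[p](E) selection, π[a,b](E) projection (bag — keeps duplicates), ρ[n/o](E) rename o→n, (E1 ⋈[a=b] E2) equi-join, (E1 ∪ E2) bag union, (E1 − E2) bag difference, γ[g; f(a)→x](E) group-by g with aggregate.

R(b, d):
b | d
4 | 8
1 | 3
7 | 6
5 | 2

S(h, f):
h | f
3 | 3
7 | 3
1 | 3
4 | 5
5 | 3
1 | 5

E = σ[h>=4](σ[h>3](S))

Per-node cardinality:
  S → 6
  σ[h>3](S) → 3
  σ[h>=4](σ[h>3](S)) → 3

|E| = 3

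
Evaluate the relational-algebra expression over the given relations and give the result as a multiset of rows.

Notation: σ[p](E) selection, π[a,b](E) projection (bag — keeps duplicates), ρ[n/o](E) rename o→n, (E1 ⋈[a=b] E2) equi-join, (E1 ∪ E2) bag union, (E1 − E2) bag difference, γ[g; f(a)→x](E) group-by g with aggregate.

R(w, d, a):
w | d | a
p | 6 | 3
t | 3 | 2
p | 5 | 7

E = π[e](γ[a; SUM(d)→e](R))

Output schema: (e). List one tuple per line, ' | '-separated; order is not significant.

Per-node cardinality:
  R → 3
  γ[a; SUM(d)→e](R) → 3
  π[e](γ[a; SUM(d)→e](R)) → 3

== RESULT ==
e
3
5
6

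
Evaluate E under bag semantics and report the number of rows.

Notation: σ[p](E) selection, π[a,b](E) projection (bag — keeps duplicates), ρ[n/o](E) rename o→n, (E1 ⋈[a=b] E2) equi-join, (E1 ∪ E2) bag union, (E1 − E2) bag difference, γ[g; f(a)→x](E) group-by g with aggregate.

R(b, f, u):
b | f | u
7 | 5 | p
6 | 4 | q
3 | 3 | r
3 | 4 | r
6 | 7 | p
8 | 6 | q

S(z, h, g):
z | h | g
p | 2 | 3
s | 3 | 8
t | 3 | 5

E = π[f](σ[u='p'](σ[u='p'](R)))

Stepwise |·|:
  R → 6
  σ[u='p'](R) → 2
  σ[u='p'](σ[u='p'](R)) → 2
  π[f](σ[u='p'](σ[u='p'](R))) → 2

|E| = 2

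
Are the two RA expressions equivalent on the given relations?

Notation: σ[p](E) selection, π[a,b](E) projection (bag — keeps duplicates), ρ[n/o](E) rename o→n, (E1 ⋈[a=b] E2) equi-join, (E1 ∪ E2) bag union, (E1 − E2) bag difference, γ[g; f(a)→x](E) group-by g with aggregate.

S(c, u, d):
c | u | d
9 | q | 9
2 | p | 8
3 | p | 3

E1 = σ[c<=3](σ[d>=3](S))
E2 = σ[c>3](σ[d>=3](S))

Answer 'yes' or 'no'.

E1 row counts bottom-up:
  S → 3
  σ[d>=3](S) → 3
  σ[c<=3](σ[d>=3](S)) → 2
E2 row counts bottom-up:
  S → 3
  σ[d>=3](S) → 3
  σ[c>3](σ[d>=3](S)) → 1

E1 result:
c | u | d
2 | p | 8
3 | p | 3
E2 result:
c | u | d
9 | q | 9
Witness: (9, 'q', 9) appears 0× in E1 but 1× in E2.

no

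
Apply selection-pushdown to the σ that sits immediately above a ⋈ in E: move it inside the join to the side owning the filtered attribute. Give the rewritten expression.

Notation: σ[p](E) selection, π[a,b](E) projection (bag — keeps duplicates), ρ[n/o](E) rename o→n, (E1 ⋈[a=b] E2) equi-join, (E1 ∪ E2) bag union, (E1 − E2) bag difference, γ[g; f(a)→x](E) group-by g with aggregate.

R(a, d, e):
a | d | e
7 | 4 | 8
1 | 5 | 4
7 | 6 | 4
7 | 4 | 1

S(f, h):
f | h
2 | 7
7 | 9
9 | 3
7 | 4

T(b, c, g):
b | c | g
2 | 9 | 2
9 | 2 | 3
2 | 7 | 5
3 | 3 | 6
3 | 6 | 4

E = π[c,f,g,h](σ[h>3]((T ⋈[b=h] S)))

σ filters on h, owned by the right side.
E' = π[c,f,g,h]((T ⋈[b=h] σ[h>3](S)))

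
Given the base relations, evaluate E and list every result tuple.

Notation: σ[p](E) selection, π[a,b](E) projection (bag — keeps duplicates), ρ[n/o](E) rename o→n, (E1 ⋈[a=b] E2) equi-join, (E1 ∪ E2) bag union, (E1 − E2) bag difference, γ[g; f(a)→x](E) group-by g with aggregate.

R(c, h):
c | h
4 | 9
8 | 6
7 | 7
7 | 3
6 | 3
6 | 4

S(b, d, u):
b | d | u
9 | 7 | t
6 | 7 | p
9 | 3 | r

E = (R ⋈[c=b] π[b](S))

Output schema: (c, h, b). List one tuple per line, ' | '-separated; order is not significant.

Per-node cardinality:
  R → 6
  S → 3
  π[b](S) → 3
  (R ⋈[c=b] π[b](S)) → 2

== RESULT ==
c | h | b
6 | 3 | 6
6 | 4 | 6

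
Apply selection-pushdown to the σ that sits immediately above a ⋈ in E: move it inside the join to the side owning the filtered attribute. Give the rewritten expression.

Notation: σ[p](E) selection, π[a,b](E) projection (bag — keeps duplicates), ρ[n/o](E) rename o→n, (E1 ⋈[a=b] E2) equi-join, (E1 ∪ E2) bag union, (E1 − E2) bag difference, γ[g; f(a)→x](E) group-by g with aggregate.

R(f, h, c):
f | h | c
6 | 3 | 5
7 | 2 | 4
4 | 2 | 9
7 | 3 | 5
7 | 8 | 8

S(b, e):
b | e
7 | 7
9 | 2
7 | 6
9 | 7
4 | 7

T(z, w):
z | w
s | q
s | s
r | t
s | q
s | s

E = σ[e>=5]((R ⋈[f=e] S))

σ filters on e, owned by the right side.
E' = (R ⋈[f=e] σ[e>=5](S))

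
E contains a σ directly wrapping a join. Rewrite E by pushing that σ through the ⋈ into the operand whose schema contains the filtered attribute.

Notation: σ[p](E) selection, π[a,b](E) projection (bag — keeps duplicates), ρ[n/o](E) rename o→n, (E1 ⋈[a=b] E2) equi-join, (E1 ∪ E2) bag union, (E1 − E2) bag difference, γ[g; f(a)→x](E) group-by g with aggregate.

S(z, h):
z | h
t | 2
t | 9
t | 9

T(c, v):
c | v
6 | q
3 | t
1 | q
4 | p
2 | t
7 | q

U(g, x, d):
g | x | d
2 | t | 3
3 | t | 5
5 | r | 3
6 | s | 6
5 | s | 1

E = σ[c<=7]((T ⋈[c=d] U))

σ filters on c, owned by the left side.
E' = (σ[c<=7](T) ⋈[c=d] U)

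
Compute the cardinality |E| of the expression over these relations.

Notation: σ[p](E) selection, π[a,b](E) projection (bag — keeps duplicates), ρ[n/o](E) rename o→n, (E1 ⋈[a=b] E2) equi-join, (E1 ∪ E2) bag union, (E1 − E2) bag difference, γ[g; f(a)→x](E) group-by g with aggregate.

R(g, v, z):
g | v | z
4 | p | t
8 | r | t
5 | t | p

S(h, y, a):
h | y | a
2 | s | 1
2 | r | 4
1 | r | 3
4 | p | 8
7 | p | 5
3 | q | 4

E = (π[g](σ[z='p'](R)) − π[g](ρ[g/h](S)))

Stepwise |·|:
  R → 3
  σ[z='p'](R) → 1
  π[g](σ[z='p'](R)) → 1
  S → 6
  ρ[g/h](S) → 6
  π[g](ρ[g/h](S)) → 6
  (π[g](σ[z='p'](R)) − π[g](ρ[g/h](S))) → 1

|E| = 1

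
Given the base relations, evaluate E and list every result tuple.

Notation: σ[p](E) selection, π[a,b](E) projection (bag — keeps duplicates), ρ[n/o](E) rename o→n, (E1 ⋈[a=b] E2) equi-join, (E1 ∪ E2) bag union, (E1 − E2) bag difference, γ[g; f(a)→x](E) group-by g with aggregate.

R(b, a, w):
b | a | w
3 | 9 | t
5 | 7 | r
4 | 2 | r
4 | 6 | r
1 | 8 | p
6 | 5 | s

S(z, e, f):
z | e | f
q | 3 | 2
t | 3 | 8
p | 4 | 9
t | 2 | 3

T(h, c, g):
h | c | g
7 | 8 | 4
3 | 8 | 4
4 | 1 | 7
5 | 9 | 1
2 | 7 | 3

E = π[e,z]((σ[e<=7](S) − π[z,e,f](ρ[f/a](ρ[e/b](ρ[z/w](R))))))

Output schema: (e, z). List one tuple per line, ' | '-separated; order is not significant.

Subexpression sizes:
  S → 4
  σ[e<=7](S) → 4
  R → 6
  ρ[z/w](R) → 6
  ρ[e/b](ρ[z/w](R)) → 6
  ρ[f/a](ρ[e/b](ρ[z/w](R))) → 6
  π[z,e,f](ρ[f/a](ρ[e/b](ρ[z/w](R)))) → 6
  (σ[e<=7](S) − π[z,e,f](ρ[f/a](ρ[e/b](ρ[z/w](R))))) → 4
  π[e,z]((σ[e<=7](S) − π[z,e,f](ρ[f/a](ρ[e/b](ρ[z/w](R)))))) → 4

== RESULT ==
e | z
2 | t
3 | q
3 | t
4 | p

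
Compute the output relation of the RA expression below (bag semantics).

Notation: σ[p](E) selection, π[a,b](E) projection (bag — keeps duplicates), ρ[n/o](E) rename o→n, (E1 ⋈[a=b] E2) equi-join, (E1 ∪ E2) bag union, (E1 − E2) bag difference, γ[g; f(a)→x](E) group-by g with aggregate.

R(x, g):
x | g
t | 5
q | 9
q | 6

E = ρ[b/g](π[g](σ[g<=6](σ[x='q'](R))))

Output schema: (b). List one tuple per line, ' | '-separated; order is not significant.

Row counts bottom-up:
  R → 3
  σ[x='q'](R) → 2
  σ[g<=6](σ[x='q'](R)) → 1
  π[g](σ[g<=6](σ[x='q'](R))) → 1
  ρ[b/g](π[g](σ[g<=6](σ[x='q'](R)))) → 1

== RESULT ==
b
6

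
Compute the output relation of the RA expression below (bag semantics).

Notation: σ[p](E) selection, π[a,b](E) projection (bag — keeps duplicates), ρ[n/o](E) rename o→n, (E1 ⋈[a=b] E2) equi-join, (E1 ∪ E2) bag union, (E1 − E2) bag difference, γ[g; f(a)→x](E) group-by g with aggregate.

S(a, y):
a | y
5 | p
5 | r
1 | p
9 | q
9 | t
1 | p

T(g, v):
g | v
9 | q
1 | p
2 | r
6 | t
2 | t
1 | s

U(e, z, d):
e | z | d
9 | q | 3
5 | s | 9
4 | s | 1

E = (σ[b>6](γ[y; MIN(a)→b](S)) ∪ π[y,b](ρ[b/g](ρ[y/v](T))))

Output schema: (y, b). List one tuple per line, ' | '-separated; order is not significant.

Stepwise |·|:
  S → 6
  γ[y; MIN(a)→b](S) → 4
  σ[b>6](γ[y; MIN(a)→b](S)) → 2
  T → 6
  ρ[y/v](T) → 6
  ρ[b/g](ρ[y/v](T)) → 6
  π[y,b](ρ[b/g](ρ[y/v](T))) → 6
  (σ[b>6](γ[y; MIN(a)→b](S)) ∪ π[y,b](ρ[b/g](ρ[y/v](T)))) → 8

== RESULT ==
y | b
p | 1
q | 9
q | 9
r | 2
s | 1
t | 2
t | 6
t | 9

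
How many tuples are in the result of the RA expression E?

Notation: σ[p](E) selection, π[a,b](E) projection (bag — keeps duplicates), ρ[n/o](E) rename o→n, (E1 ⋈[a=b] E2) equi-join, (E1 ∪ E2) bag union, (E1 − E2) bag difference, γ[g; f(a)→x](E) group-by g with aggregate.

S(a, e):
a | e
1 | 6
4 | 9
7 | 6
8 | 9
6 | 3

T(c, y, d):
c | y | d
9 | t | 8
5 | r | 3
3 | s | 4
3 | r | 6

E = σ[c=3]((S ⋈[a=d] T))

Row counts bottom-up:
  S → 5
  T → 4
  (S ⋈[a=d] T) → 3
  σ[c=3]((S ⋈[a=d] T)) → 2

|E| = 2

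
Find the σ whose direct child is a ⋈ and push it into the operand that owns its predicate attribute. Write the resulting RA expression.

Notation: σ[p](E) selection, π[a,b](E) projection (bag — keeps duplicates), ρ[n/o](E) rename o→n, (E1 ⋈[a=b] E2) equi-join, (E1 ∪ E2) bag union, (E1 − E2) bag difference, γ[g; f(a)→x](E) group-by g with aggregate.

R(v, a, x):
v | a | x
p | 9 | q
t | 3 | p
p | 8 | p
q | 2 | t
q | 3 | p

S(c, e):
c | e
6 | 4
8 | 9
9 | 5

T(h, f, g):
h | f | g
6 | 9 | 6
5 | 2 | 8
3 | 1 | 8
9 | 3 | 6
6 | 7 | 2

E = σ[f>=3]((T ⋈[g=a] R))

σ filters on f, owned by the left side.
E' = (σ[f>=3](T) ⋈[g=a] R)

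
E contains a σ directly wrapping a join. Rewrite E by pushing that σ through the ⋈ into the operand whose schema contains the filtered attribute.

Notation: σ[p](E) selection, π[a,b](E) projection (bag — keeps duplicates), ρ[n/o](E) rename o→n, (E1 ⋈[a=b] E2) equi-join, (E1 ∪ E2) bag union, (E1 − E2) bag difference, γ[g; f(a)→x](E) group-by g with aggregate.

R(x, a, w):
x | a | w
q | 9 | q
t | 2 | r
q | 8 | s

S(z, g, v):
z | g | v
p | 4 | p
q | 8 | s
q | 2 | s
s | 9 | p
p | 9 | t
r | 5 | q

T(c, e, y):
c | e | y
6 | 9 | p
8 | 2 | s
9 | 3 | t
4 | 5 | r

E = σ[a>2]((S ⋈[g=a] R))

σ filters on a, owned by the right side.
E' = (S ⋈[g=a] σ[a>2](R))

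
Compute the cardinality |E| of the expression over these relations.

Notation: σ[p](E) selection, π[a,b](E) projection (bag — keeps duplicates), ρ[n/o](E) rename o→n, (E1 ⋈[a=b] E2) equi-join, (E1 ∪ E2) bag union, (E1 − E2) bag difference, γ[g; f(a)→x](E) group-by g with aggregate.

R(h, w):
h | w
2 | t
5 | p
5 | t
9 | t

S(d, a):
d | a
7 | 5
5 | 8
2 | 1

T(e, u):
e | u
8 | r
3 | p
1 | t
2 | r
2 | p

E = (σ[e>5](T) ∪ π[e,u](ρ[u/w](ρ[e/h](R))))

Row counts bottom-up:
  T → 5
  σ[e>5](T) → 1
  R → 4
  ρ[e/h](R) → 4
  ρ[u/w](ρ[e/h](R)) → 4
  π[e,u](ρ[u/w](ρ[e/h](R))) → 4
  (σ[e>5](T) ∪ π[e,u](ρ[u/w](ρ[e/h](R)))) → 5

|E| = 5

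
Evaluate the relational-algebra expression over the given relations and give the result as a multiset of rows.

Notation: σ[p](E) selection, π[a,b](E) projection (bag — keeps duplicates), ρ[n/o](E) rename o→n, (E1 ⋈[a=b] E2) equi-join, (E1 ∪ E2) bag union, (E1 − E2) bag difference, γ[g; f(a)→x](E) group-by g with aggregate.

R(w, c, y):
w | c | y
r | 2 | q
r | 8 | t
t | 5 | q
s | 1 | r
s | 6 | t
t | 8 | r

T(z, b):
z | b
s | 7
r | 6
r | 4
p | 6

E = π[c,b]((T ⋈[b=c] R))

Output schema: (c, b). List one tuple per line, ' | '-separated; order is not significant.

Stepwise |·|:
  T → 4
  R → 6
  (T ⋈[b=c] R) → 2
  π[c,b]((T ⋈[b=c] R)) → 2

== RESULT ==
c | b
6 | 6
6 | 6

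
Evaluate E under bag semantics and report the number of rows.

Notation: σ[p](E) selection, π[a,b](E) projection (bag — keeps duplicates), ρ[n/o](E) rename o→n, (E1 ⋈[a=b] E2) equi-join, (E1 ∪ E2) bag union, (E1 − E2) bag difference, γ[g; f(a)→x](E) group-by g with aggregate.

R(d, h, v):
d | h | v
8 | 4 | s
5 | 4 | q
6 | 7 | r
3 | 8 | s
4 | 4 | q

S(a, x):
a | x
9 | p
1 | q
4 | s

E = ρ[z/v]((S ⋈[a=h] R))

Per-node cardinality:
  S → 3
  R → 5
  (S ⋈[a=h] R) → 3
  ρ[z/v]((S ⋈[a=h] R)) → 3

|E| = 3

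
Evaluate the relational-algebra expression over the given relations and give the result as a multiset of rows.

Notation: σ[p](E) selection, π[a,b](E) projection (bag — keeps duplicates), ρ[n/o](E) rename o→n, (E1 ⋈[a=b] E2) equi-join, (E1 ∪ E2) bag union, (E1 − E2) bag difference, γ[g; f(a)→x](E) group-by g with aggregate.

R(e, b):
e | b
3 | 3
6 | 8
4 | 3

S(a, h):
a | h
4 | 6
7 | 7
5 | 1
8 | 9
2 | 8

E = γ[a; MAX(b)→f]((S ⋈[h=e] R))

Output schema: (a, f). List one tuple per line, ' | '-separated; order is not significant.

Stepwise |·|:
  S → 5
  R → 3
  (S ⋈[h=e] R) → 1
  γ[a; MAX(b)→f]((S ⋈[h=e] R)) → 1

== RESULT ==
a | f
4 | 8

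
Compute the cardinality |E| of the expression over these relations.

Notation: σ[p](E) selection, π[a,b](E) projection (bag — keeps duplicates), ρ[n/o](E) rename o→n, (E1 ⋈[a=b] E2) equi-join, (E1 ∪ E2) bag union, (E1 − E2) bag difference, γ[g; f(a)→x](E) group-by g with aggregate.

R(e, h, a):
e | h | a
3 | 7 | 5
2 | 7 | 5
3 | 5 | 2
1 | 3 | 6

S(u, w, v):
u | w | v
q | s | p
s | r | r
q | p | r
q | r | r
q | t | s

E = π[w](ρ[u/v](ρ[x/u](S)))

Subexpression sizes:
  S → 5
  ρ[x/u](S) → 5
  ρ[u/v](ρ[x/u](S)) → 5
  π[w](ρ[u/v](ρ[x/u](S))) → 5

|E| = 5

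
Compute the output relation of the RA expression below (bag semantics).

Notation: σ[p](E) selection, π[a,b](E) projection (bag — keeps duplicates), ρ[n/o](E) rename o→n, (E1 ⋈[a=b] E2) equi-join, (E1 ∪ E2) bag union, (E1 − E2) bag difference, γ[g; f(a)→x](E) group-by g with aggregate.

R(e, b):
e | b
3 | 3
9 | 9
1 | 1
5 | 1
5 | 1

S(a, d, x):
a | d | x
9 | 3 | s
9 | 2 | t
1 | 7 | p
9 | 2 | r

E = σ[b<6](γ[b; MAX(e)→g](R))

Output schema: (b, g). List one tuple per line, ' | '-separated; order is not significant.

Stepwise |·|:
  R → 5
  γ[b; MAX(e)→g](R) → 3
  σ[b<6](γ[b; MAX(e)→g](R)) → 2

== RESULT ==
b | g
1 | 5
3 | 3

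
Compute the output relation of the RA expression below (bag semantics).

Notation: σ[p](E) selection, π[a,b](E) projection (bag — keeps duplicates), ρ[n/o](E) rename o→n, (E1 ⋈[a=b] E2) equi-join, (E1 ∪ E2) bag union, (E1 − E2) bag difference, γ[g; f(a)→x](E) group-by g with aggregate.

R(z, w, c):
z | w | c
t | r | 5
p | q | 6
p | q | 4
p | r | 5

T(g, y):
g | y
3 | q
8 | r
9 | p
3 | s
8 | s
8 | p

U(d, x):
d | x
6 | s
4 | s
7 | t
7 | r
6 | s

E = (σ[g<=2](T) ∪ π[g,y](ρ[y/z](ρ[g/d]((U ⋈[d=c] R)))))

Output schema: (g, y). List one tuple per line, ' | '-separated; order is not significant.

Row counts bottom-up:
  T → 6
  σ[g<=2](T) → 0
  U → 5
  R → 4
  (U ⋈[d=c] R) → 3
  ρ[g/d]((U ⋈[d=c] R)) → 3
  ρ[y/z](ρ[g/d]((U ⋈[d=c] R))) → 3
  π[g,y](ρ[y/z](ρ[g/d]((U ⋈[d=c] R)))) → 3
  (σ[g<=2](T) ∪ π[g,y](ρ[y/z](ρ[g/d]((U ⋈[d=c] R))))) → 3

== RESULT ==
g | y
4 | p
6 | p
6 | p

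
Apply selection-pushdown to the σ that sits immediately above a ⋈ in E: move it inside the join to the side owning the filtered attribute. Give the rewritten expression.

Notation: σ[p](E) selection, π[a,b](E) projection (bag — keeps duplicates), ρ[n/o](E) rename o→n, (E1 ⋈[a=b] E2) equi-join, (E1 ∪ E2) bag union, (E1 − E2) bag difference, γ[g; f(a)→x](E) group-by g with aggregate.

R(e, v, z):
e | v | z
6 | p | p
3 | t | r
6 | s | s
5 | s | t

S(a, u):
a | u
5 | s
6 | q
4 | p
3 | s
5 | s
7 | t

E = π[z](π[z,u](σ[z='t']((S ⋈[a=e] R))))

σ filters on z, owned by the right side.
E' = π[z](π[z,u]((S ⋈[a=e] σ[z='t'](R))))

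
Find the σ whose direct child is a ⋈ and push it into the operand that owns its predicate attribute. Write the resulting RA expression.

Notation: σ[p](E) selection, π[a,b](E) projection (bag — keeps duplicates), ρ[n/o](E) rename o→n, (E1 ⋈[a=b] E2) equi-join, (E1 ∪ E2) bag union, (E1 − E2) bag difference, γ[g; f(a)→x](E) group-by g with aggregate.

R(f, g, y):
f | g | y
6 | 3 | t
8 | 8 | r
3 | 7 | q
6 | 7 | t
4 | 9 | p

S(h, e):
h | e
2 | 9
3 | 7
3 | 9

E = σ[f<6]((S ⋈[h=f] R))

σ filters on f, owned by the right side.
E' = (S ⋈[h=f] σ[f<6](R))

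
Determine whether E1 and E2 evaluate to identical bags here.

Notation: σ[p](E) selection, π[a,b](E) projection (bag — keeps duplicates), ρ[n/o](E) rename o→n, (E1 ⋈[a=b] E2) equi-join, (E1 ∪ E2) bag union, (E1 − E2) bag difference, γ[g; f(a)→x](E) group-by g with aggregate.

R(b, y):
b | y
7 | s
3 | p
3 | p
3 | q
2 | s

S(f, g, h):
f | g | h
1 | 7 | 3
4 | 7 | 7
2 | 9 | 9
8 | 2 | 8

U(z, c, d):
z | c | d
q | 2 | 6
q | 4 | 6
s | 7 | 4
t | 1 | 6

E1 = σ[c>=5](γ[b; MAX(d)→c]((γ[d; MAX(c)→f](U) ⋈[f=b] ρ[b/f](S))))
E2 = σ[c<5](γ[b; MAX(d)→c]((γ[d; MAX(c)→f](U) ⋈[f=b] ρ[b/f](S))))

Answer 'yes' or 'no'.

E1 row counts bottom-up:
  U → 4
  γ[d; MAX(c)→f](U) → 2
  S → 4
  ρ[b/f](S) → 4
  (γ[d; MAX(c)→f](U) ⋈[f=b] ρ[b/f](S)) → 1
  γ[b; MAX(d)→c]((γ[d; MAX(c)→f](U) ⋈[f=b] ρ[b/f](S))) → 1
  σ[c>=5](γ[b; MAX(d)→c]((γ[d; MAX(c)→f](U) ⋈[f=b] ρ[b/f](S)))) → 1
E2 row counts bottom-up:
  U → 4
  γ[d; MAX(c)→f](U) → 2
  S → 4
  ρ[b/f](S) → 4
  (γ[d; MAX(c)→f](U) ⋈[f=b] ρ[b/f](S)) → 1
  γ[b; MAX(d)→c]((γ[d; MAX(c)→f](U) ⋈[f=b] ρ[b/f](S))) → 1
  σ[c<5](γ[b; MAX(d)→c]((γ[d; MAX(c)→f](U) ⋈[f=b] ρ[b/f](S)))) → 0

E1 result:
b | c
4 | 6
E2 result:
b | c
(0 rows)
Witness: (4, 6) appears 1× in E1 but 0× in E2.

no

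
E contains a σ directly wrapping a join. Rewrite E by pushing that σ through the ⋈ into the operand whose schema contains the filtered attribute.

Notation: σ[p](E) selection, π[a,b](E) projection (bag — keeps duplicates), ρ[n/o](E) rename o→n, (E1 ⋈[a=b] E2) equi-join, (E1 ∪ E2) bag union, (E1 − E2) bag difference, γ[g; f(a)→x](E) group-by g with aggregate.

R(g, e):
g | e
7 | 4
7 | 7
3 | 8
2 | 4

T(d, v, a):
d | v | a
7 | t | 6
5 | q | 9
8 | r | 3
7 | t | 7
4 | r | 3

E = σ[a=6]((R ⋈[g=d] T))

σ filters on a, owned by the right side.
E' = (R ⋈[g=d] σ[a=6](T))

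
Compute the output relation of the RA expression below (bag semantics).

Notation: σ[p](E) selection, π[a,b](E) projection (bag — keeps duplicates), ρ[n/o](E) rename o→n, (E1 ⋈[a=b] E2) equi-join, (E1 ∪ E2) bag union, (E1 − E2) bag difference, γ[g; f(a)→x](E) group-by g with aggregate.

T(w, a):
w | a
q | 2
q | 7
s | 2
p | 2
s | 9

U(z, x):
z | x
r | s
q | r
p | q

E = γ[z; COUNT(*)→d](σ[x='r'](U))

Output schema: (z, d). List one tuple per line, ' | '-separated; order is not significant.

Row counts bottom-up:
  U → 3
  σ[x='r'](U) → 1
  γ[z; COUNT(*)→d](σ[x='r'](U)) → 1

== RESULT ==
z | d
q | 1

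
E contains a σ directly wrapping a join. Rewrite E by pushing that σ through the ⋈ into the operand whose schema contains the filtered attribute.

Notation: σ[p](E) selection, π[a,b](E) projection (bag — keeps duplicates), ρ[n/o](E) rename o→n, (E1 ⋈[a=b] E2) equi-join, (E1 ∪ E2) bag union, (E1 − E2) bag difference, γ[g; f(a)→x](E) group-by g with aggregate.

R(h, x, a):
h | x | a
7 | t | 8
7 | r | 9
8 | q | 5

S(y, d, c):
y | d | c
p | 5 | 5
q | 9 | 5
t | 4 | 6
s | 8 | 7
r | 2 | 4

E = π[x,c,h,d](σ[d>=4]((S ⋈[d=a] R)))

σ filters on d, owned by the left side.
E' = π[x,c,h,d]((σ[d>=4](S) ⋈[d=a] R))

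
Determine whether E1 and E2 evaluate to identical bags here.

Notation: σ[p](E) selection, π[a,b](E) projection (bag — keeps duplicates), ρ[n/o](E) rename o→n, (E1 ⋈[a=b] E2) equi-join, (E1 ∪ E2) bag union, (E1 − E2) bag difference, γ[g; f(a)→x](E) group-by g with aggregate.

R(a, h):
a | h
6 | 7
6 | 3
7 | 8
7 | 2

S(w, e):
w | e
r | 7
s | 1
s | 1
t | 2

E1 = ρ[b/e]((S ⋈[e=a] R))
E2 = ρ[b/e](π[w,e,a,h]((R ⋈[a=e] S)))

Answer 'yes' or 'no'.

E1 stepwise |·|:
  S → 4
  R → 4
  (S ⋈[e=a] R) → 2
  ρ[b/e]((S ⋈[e=a] R)) → 2
E2 stepwise |·|:
  R → 4
  S → 4
  (R ⋈[a=e] S) → 2
  π[w,e,a,h]((R ⋈[a=e] S)) → 2
  ρ[b/e](π[w,e,a,h]((R ⋈[a=e] S))) → 2

E1 and E2 produce the same multiset:
w | b | a | h
r | 7 | 7 | 2
r | 7 | 7 | 8

yes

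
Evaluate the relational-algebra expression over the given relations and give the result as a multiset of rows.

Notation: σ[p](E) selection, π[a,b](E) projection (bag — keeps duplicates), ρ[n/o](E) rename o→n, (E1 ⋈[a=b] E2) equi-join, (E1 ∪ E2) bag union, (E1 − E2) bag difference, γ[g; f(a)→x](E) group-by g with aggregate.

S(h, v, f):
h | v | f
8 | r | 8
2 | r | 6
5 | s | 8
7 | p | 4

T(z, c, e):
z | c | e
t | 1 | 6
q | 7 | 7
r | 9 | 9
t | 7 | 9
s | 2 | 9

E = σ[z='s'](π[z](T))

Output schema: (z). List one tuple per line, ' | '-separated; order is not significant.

Subexpression sizes:
  T → 5
  π[z](T) → 5
  σ[z='s'](π[z](T)) → 1

== RESULT ==
z
s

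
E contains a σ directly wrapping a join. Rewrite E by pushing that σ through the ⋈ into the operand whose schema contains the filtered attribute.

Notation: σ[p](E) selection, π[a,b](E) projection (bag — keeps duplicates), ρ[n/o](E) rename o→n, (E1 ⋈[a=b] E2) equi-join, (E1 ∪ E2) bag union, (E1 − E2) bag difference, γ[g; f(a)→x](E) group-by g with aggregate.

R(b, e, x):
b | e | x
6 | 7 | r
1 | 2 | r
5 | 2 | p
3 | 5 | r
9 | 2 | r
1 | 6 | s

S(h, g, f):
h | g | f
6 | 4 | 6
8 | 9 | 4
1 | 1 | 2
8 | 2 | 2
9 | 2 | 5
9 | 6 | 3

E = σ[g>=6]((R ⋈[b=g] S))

σ filters on g, owned by the right side.
E' = (R ⋈[b=g] σ[g>=6](S))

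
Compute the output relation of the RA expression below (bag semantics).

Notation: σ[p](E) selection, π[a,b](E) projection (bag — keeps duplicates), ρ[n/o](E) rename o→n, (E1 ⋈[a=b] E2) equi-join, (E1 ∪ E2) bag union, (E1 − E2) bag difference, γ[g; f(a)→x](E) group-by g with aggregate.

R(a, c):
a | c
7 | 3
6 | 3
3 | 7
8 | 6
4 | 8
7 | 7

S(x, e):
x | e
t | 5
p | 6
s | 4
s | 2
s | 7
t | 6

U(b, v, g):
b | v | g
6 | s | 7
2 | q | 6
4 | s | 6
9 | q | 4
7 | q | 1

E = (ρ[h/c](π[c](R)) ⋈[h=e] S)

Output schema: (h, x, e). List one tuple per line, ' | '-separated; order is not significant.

Stepwise |·|:
  R → 6
  π[c](R) → 6
  ρ[h/c](π[c](R)) → 6
  S → 6
  (ρ[h/c](π[c](R)) ⋈[h=e] S) → 4

== RESULT ==
h | x | e
6 | p | 6
6 | t | 6
7 | s | 7
7 | s | 7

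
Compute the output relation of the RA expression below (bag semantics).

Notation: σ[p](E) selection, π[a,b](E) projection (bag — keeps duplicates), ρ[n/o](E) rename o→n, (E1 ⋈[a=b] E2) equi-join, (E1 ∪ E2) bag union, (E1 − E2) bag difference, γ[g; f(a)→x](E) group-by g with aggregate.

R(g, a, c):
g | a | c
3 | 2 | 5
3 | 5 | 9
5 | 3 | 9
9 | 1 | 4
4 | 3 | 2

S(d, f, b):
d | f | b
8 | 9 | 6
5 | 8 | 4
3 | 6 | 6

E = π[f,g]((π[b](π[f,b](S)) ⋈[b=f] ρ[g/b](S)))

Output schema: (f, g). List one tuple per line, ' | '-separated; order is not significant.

Per-node cardinality:
  S → 3
  π[f,b](S) → 3
  π[b](π[f,b](S)) → 3
  S → 3
  ρ[g/b](S) → 3
  (π[b](π[f,b](S)) ⋈[b=f] ρ[g/b](S)) → 2
  π[f,g]((π[b](π[f,b](S)) ⋈[b=f] ρ[g/b](S))) → 2

== RESULT ==
f | g
6 | 6
6 | 6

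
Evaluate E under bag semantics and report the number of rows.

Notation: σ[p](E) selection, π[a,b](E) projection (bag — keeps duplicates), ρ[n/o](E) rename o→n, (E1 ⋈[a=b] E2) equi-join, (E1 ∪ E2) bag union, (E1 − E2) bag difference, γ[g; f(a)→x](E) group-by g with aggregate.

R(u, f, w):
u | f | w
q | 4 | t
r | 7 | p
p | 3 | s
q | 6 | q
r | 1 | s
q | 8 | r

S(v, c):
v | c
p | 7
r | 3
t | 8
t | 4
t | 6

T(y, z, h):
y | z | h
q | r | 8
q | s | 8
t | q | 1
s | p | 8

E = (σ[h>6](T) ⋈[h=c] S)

Per-node cardinality:
  T → 4
  σ[h>6](T) → 3
  S → 5
  (σ[h>6](T) ⋈[h=c] S) → 3

|E| = 3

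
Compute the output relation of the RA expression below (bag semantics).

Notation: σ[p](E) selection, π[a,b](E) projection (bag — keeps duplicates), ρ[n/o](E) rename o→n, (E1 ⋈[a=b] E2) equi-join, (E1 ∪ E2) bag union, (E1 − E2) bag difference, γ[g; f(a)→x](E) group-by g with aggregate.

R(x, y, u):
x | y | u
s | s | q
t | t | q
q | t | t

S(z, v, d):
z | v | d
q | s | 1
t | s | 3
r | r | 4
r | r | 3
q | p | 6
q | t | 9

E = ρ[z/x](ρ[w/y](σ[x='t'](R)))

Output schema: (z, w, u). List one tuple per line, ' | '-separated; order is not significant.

Per-node cardinality:
  R → 3
  σ[x='t'](R) → 1
  ρ[w/y](σ[x='t'](R)) → 1
  ρ[z/x](ρ[w/y](σ[x='t'](R))) → 1

== RESULT ==
z | w | u
t | t | q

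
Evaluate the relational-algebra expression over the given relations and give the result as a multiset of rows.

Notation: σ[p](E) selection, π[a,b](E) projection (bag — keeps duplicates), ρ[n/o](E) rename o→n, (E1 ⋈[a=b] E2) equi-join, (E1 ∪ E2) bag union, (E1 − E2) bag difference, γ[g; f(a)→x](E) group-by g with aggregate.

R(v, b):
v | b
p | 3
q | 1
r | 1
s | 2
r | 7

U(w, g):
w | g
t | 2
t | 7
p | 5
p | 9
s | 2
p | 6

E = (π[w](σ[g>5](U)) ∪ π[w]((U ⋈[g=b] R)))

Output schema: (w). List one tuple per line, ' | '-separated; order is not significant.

Subexpression sizes:
  U → 6
  σ[g>5](U) → 3
  π[w](σ[g>5](U)) → 3
  U → 6
  R → 5
  (U ⋈[g=b] R) → 3
  π[w]((U ⋈[g=b] R)) → 3
  (π[w](σ[g>5](U)) ∪ π[w]((U ⋈[g=b] R))) → 6

== RESULT ==
w
p
p
s
t
t
t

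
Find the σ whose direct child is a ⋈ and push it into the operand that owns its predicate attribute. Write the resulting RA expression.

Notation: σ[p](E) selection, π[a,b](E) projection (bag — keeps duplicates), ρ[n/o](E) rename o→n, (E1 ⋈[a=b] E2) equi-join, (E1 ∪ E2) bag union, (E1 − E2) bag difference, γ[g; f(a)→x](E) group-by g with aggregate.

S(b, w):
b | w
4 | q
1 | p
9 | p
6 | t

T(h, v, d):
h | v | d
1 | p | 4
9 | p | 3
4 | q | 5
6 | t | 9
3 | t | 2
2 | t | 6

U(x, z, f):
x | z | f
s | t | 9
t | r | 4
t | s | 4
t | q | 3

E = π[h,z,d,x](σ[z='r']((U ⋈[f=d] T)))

σ filters on z, owned by the left side.
E' = π[h,z,d,x]((σ[z='r'](U) ⋈[f=d] T))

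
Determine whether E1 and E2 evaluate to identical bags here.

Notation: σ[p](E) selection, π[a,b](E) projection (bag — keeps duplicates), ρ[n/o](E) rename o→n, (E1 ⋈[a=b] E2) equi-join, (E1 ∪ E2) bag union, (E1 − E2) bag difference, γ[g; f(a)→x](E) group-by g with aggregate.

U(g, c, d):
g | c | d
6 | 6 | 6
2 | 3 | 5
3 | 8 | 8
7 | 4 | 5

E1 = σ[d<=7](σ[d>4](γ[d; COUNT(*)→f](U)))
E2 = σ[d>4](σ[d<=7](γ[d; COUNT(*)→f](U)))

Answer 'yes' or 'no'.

E1 row counts bottom-up:
  U → 4
  γ[d; COUNT(*)→f](U) → 3
  σ[d>4](γ[d; COUNT(*)→f](U)) → 3
  σ[d<=7](σ[d>4](γ[d; COUNT(*)→f](U))) → 2
E2 row counts bottom-up:
  U → 4
  γ[d; COUNT(*)→f](U) → 3
  σ[d<=7](γ[d; COUNT(*)→f](U)) → 2
  σ[d>4](σ[d<=7](γ[d; COUNT(*)→f](U))) → 2

E1 and E2 produce the same multiset:
d | f
5 | 2
6 | 1

yes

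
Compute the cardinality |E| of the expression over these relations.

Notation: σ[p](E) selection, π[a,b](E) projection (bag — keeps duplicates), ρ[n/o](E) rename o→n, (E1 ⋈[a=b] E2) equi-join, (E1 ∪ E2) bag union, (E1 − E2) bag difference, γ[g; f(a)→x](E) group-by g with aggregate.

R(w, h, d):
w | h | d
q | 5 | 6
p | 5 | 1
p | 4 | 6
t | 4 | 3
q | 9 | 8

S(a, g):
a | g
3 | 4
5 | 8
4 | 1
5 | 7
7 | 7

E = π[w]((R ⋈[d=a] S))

Stepwise |·|:
  R → 5
  S → 5
  (R ⋈[d=a] S) → 1
  π[w]((R ⋈[d=a] S)) → 1

|E| = 1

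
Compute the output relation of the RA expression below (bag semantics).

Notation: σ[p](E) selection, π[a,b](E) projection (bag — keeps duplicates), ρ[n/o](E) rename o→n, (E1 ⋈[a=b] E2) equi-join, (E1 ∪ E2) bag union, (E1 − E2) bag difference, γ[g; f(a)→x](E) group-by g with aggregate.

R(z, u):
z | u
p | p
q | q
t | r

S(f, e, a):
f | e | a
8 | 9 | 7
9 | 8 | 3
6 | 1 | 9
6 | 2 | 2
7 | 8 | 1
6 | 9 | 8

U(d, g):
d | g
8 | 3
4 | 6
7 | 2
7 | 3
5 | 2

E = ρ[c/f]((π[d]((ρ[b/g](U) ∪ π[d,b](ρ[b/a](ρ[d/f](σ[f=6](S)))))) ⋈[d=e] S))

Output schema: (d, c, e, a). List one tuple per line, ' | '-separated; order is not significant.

Row counts bottom-up:
  U → 5
  ρ[b/g](U) → 5
  S → 6
  σ[f=6](S) → 3
  ρ[d/f](σ[f=6](S)) → 3
  ρ[b/a](ρ[d/f](σ[f=6](S))) → 3
  π[d,b](ρ[b/a](ρ[d/f](σ[f=6](S)))) → 3
  (ρ[b/g](U) ∪ π[d,b](ρ[b/a](ρ[d/f](σ[f=6](S))))) → 8
  π[d]((ρ[b/g](U) ∪ π[d,b](ρ[b/a](ρ[d/f](σ[f=6](S)))))) → 8
  S → 6
  (π[d]((ρ[b/g](U) ∪ π[d,b](ρ[b/a](ρ[d/f](σ[f=6](S)))))) ⋈[d=e] S) → 2
  ρ[c/f]((π[d]((ρ[b/g](U) ∪ π[d,b](ρ[b/a](ρ[d/f](σ[f=6](S)))))) ⋈[d=e] S)) → 2

== RESULT ==
d | c | e | a
8 | 7 | 8 | 1
8 | 9 | 8 | 3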